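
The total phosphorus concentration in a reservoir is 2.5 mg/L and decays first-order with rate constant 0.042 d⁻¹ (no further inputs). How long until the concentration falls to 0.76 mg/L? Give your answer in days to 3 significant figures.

28.4 d

t = ln(C₀/C)/k = ln(2.5/0.76)/0.042 = 1.191/0.042 = 28.35 d.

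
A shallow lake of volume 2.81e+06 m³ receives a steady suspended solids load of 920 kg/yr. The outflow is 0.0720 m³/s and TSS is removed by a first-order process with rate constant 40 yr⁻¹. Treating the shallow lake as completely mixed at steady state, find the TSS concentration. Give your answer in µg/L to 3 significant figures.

8.02 µg/L

Outflow Q = 0.0720 m³/s × 3.156e+07 s/yr = 2.272e+06 m³/yr.
Steady-state CSTR mass balance: W = Q·C + k·V·C, so C = W/(Q + kV).
Q + kV = 2.272e+06 + 40·2.81e+06 = 1.147e+08 m³/yr.
C = 920/1.147e+08 = 8.023e-06 kg/m³ = 0.008023 mg/L = 8.023 µg/L.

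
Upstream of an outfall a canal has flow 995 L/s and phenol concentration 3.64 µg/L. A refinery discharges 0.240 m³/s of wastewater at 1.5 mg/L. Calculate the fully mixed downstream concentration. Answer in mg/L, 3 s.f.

0.294 mg/L

995 L/s = 0.995 m³/s.
3.64 µg/L = 0.00364 mg/L.
By mass balance at complete mixing, C = (0.24·1.5 + 0.995·0.00364) / (0.24 + 0.995) = 0.3636/1.235 = 0.2944 mg/L.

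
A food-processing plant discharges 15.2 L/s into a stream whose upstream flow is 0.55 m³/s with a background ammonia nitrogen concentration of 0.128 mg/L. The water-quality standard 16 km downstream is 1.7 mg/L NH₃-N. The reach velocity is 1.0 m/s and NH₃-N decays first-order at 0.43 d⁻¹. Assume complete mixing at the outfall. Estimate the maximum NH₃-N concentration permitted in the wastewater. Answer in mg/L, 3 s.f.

63.8 mg/L

15.2 L/s = 0.0152 m³/s.
Travel time to the compliance point: t = 1.6e+04/1.0 = 1.6e+04 s = 0.1852 d; decay factor exp(−0.43·0.1852) = 0.9235.
So the concentration just after mixing may be at most 1.7/0.9235 = 1.841 mg/L.
Mass balance: 1.841·0.5652 = 0.0152·Cₑ + 0.55·0.128.
Cₑ = (1.04 − 0.0704) / 0.0152 = 63.82 mg/L.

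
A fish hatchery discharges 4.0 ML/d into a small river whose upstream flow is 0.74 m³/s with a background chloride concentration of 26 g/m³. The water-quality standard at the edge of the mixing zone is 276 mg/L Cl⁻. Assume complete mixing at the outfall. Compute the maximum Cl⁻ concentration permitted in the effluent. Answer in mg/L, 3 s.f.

4.0 ML/d = 0.0463 m³/s.
Mass balance: 276·0.7863 = 0.0463·Cₑ + 0.74·26.
Cₑ = (217 − 19.24) / 0.0463 = 4272 mg/L.

4270 mg/L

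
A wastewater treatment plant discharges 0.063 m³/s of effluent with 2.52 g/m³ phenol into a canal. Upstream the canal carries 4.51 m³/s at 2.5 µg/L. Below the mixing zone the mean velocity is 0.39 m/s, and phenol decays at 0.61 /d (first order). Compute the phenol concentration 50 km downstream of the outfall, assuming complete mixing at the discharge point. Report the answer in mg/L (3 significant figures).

0.0150 mg/L

2.5 µg/L = 0.0025 mg/L.
After complete mixing, C₀ = (0.063·2.52 + 4.51·0.0025) / 4.573 = 0.03718 mg/L.
Travel time t = 5e+04 m / 0.39 m/s = 1.282e+05 s = 1.484 d.
C = 0.03718·exp(−0.61·1.484) = 0.03718·0.4045 = 0.01504 mg/L.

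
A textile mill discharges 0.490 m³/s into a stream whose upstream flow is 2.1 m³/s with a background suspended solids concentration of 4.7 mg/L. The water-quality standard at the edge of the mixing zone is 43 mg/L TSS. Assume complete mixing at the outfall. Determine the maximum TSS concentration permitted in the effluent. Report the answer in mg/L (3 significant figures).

Mass balance: 43·2.59 = 0.49·Cₑ + 2.1·4.7.
Cₑ = (111.4 − 9.87) / 0.49 = 207.1 mg/L.

207 mg/L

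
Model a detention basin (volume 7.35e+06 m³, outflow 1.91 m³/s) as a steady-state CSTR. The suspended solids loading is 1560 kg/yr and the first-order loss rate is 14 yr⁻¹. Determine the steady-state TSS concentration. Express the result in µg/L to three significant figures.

9.56 µg/L

Outflow Q = 1.91 m³/s × 3.156e+07 s/yr = 6.028e+07 m³/yr.
Steady-state CSTR mass balance: W = Q·C + k·V·C, so C = W/(Q + kV).
Q + kV = 6.028e+07 + 14·7.35e+06 = 1.632e+08 m³/yr.
C = 1560/1.632e+08 = 9.56e-06 kg/m³ = 0.00956 mg/L = 9.56 µg/L.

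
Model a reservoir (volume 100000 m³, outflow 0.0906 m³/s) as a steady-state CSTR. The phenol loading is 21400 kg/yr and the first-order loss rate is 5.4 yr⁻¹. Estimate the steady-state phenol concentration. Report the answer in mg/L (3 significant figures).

Outflow Q = 0.0906 m³/s × 3.156e+07 s/yr = 2.859e+06 m³/yr.
Steady-state CSTR mass balance: W = Q·C + k·V·C, so C = W/(Q + kV).
Q + kV = 2.859e+06 + 5.4·100000 = 3.399e+06 m³/yr.
C = 21400/3.399e+06 = 0.006296 kg/m³ = 6.296 mg/L.

6.30 mg/L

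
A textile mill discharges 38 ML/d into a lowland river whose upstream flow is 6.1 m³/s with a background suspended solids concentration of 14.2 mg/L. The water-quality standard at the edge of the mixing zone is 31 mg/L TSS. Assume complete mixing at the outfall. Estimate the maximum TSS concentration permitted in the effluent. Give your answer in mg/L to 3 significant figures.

264 mg/L

38 ML/d = 0.4398 m³/s.
Mass balance: 31·6.54 = 0.4398·Cₑ + 6.1·14.2.
Cₑ = (202.7 − 86.62) / 0.4398 = 264 mg/L.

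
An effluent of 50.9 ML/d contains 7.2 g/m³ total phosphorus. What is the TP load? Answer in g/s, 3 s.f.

4.24 g/s

50.9 ML/d = 0.5891 m³/s.
Mass flux = Q·C = 0.5891 m³/s × 7.2 g/m³ = 4.242 g/s.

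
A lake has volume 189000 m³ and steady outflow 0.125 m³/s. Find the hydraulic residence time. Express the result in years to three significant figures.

Q = 0.125 m³/s × 3.156e+07 s/yr = 3.945e+06 m³/yr.
Hydraulic residence time τ = V/Q = 189000/3.945e+06 = 0.04791 yr.

0.0479 yr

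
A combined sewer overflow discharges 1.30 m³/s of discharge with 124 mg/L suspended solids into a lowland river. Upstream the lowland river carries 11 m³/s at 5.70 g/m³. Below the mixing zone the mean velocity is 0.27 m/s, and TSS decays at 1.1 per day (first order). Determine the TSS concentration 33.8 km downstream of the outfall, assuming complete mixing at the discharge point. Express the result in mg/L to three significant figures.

3.70 mg/L

After complete mixing, C₀ = (1.3·124 + 11·5.7) / 12.3 = 18.2 mg/L.
Travel time t = 3.38e+04 m / 0.27 m/s = 1.252e+05 s = 1.449 d.
C = 18.2·exp(−1.1·1.449) = 18.2·0.2032 = 3.698 mg/L.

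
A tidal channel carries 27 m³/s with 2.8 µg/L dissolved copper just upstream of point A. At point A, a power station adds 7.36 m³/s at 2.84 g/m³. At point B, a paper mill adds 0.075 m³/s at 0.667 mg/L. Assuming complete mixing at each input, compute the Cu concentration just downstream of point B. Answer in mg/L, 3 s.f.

0.611 mg/L

2.8 µg/L = 0.0028 mg/L.
After input A: C = (27·0.0028 + 7.36·2.84) / 34.36 = 0.6105 mg/L.
After input B: C = (34.36·0.6105 + 0.075·0.667) / 34.44 = 0.6107 mg/L.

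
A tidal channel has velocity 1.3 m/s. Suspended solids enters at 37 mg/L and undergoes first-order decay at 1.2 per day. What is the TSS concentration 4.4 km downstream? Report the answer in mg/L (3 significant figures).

35.3 mg/L

Travel time t = 4.4 km / 1.3 m/s = 4400/1.3 = 3385 s = 0.03917 d.
First-order decay: C = 37·exp(−1.2·0.03917) = 37·0.9541 = 35.3 mg/L.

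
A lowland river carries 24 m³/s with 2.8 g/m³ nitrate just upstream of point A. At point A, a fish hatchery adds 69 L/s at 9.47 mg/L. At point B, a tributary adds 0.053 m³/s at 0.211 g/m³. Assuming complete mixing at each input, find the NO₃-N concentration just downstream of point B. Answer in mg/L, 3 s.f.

69 L/s = 0.069 m³/s.
After input A: C = (24·2.8 + 0.069·9.47) / 24.07 = 2.819 mg/L.
After input B: C = (24.07·2.819 + 0.053·0.211) / 24.12 = 2.813 mg/L.

2.81 mg/L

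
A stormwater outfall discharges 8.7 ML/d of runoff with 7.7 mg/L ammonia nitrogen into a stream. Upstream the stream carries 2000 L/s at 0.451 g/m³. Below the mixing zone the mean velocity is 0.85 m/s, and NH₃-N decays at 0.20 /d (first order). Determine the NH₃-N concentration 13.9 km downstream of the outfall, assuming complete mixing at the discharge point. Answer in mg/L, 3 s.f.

8.7 ML/d = 0.1007 m³/s.
2000 L/s = 2 m³/s.
After complete mixing, C₀ = (0.1007·7.7 + 2·0.451) / 2.101 = 0.7985 mg/L.
Travel time t = 1.39e+04 m / 0.85 m/s = 1.635e+04 s = 0.1893 d.
C = 0.7985·exp(−0.20·0.1893) = 0.7985·0.9629 = 0.7688 mg/L.

0.769 mg/L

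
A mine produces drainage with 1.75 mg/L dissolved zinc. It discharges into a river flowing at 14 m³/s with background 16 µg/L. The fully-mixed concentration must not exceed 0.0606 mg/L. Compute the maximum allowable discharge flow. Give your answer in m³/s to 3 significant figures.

0.370 m³/s

16 µg/L = 0.016 mg/L.
Mass balance at complete mixing: C_std·(Q_w + Q_r) = Q_w·C_e + Q_r·C_b.
Rearranging, Q_w = Q_r·(C_std − C_b)/(C_e − C_std) = 14·(0.0606 − 0.016) / (1.75 − 0.0606) = 0.3696 m³/s.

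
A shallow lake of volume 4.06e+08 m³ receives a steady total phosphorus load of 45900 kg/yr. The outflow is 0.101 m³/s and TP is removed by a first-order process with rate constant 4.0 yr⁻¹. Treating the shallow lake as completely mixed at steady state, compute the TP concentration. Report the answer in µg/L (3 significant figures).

28.2 µg/L

Outflow Q = 0.101 m³/s × 3.156e+07 s/yr = 3.187e+06 m³/yr.
Steady-state CSTR mass balance: W = Q·C + k·V·C, so C = W/(Q + kV).
Q + kV = 3.187e+06 + 4.0·4.06e+08 = 1.627e+09 m³/yr.
C = 45900/1.627e+09 = 2.821e-05 kg/m³ = 0.02821 mg/L = 28.21 µg/L.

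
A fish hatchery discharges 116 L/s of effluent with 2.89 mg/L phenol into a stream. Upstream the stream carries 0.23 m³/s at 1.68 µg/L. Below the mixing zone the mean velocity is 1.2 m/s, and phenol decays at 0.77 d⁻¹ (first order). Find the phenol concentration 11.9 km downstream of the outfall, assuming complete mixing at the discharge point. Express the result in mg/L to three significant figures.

0.888 mg/L

116 L/s = 0.116 m³/s.
1.68 µg/L = 0.00168 mg/L.
After complete mixing, C₀ = (0.116·2.89 + 0.23·0.00168) / 0.346 = 0.97 mg/L.
Travel time t = 1.19e+04 m / 1.2 m/s = 9917 s = 0.1148 d.
C = 0.97·exp(−0.77·0.1148) = 0.97·0.9154 = 0.888 mg/L.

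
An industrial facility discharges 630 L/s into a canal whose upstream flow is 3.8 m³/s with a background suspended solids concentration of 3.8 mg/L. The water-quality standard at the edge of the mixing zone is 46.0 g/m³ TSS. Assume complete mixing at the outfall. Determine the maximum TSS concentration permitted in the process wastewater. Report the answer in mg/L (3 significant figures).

301 mg/L

630 L/s = 0.63 m³/s.
Mass balance: 46·4.43 = 0.63·Cₑ + 3.8·3.8.
Cₑ = (203.8 − 14.44) / 0.63 = 300.5 mg/L.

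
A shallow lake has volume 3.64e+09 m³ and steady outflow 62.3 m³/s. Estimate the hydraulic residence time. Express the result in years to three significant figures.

1.85 yr

Q = 62.3 m³/s × 3.156e+07 s/yr = 1.966e+09 m³/yr.
Hydraulic residence time τ = V/Q = 3.64e+09/1.966e+09 = 1.851 yr.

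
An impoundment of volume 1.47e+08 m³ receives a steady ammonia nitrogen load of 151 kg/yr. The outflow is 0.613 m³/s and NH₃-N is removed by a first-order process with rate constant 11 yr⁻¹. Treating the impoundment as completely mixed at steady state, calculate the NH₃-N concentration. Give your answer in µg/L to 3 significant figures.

Outflow Q = 0.613 m³/s × 3.156e+07 s/yr = 1.934e+07 m³/yr.
Steady-state CSTR mass balance: W = Q·C + k·V·C, so C = W/(Q + kV).
Q + kV = 1.934e+07 + 11·1.47e+08 = 1.636e+09 m³/yr.
C = 151/1.636e+09 = 9.228e-08 kg/m³ = 9.228e-05 mg/L = 0.09228 µg/L.

0.0923 µg/L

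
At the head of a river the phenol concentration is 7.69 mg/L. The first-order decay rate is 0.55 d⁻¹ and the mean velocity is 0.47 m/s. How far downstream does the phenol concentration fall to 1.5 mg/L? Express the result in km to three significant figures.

From C = C₀·e^(−kt), t = ln(C₀/C)/k = ln(7.69/1.5)/0.55 = 1.634/0.55 = 2.972 d.
Distance = v·t = 0.47 m/s × 2.568e+05 s = 1.207e+05 m = 120.7 km.

121 km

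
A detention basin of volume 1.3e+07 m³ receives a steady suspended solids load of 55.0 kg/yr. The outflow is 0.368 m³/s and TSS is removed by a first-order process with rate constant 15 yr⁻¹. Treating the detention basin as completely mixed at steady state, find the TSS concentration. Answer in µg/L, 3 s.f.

0.266 µg/L

Outflow Q = 0.368 m³/s × 3.156e+07 s/yr = 1.161e+07 m³/yr.
Steady-state CSTR mass balance: W = Q·C + k·V·C, so C = W/(Q + kV).
Q + kV = 1.161e+07 + 15·1.3e+07 = 2.066e+08 m³/yr.
C = 55.0/2.066e+08 = 2.662e-07 kg/m³ = 0.0002662 mg/L = 0.2662 µg/L.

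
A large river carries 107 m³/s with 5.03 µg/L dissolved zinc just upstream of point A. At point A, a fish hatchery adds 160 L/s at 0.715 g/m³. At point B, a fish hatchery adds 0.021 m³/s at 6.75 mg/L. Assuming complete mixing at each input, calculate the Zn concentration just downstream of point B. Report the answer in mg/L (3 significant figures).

0.00741 mg/L

5.03 µg/L = 0.00503 mg/L.
160 L/s = 0.16 m³/s.
After input A: C = (107·0.00503 + 0.16·0.715) / 107.2 = 0.00609 mg/L.
After input B: C = (107.2·0.00609 + 0.021·6.75) / 107.2 = 0.007411 mg/L.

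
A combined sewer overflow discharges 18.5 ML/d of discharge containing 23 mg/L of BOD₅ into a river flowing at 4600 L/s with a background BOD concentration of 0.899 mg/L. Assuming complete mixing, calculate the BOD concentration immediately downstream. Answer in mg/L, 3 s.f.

1.88 mg/L

18.5 ML/d = 0.2141 m³/s.
4600 L/s = 4.6 m³/s.
Flow-weighted mixing gives C = (0.2141·23 + 4.6·0.899) / (0.2141 + 4.6) = 9.06/4.814 = 1.882 mg/L.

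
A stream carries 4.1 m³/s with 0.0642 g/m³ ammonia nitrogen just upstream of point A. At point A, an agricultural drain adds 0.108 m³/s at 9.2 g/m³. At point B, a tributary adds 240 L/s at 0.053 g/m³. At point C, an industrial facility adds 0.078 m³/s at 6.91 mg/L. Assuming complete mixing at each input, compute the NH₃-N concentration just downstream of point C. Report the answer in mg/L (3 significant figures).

0.400 mg/L

After input A: C = (4.1·0.0642 + 0.108·9.2) / 4.208 = 0.2987 mg/L.
240 L/s = 0.24 m³/s.
After input B: C = (4.208·0.2987 + 0.24·0.053) / 4.448 = 0.2854 mg/L.
After input C: C = (4.448·0.2854 + 0.078·6.91) / 4.526 = 0.3996 mg/L.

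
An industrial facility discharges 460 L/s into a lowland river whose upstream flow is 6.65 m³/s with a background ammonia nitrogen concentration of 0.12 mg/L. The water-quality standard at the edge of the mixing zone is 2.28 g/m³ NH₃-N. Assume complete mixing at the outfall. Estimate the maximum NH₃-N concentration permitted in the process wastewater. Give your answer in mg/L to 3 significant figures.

460 L/s = 0.46 m³/s.
Mass balance: 2.28·7.11 = 0.46·Cₑ + 6.65·0.12.
Cₑ = (16.21 − 0.798) / 0.46 = 33.51 mg/L.

33.5 mg/L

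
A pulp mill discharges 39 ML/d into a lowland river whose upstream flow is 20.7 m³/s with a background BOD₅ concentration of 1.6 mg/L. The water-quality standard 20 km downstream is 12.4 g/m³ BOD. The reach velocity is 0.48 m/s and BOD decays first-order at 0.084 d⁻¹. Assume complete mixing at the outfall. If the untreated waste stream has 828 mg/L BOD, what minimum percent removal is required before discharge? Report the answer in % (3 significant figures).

35.8 %

39 ML/d = 0.4514 m³/s.
Travel time to the compliance point: t = 2e+04/0.48 = 4.167e+04 s = 0.4823 d; decay factor exp(−0.084·0.4823) = 0.9603.
So the concentration just after mixing may be at most 12.4/0.9603 = 12.91 mg/L.
Mass balance: 12.91·21.15 = 0.4514·Cₑ + 20.7·1.6.
Cₑ = (273.1 − 33.12) / 0.4514 = 531.7 mg/L.
Required removal = 1 − 531.7/828 = 35.79 %.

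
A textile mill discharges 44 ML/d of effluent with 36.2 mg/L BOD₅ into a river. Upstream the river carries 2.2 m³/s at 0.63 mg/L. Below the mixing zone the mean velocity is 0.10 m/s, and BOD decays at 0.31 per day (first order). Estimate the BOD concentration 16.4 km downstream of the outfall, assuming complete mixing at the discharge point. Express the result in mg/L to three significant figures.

4.06 mg/L

44 ML/d = 0.5093 m³/s.
After complete mixing, C₀ = (0.5093·36.2 + 2.2·0.63) / 2.709 = 7.316 mg/L.
Travel time t = 1.64e+04 m / 0.10 m/s = 1.64e+05 s = 1.898 d.
C = 7.316·exp(−0.31·1.898) = 7.316·0.5552 = 4.062 mg/L.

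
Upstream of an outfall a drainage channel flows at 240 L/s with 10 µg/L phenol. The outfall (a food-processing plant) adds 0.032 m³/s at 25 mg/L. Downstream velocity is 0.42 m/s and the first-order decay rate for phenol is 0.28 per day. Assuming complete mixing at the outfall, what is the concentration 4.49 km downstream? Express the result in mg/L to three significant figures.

2.85 mg/L

240 L/s = 0.24 m³/s.
10 µg/L = 0.01 mg/L.
After complete mixing, C₀ = (0.032·25 + 0.24·0.01) / 0.272 = 2.95 mg/L.
Travel time t = 4490 m / 0.42 m/s = 1.069e+04 s = 0.1237 d.
C = 2.95·exp(−0.28·0.1237) = 2.95·0.9659 = 2.85 mg/L.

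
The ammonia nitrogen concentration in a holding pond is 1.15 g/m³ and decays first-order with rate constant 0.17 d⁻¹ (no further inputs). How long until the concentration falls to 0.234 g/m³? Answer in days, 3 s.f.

t = ln(C₀/C)/k = ln(1.15/0.234)/0.17 = 1.592/0.17 = 9.366 d.

9.37 d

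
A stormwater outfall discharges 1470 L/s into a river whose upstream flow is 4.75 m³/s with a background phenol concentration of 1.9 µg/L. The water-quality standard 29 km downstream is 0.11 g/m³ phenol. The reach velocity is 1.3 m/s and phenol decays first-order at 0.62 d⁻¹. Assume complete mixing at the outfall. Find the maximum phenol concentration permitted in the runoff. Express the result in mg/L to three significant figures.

0.540 mg/L

1470 L/s = 1.47 m³/s.
1.9 µg/L = 0.0019 mg/L.
Travel time to the compliance point: t = 2.9e+04/1.3 = 2.231e+04 s = 0.2582 d; decay factor exp(−0.62·0.2582) = 0.8521.
So the concentration just after mixing may be at most 0.11/0.8521 = 0.1291 mg/L.
Mass balance: 0.1291·6.22 = 1.47·Cₑ + 4.75·0.0019.
Cₑ = (0.803 − 0.009025) / 1.47 = 0.5401 mg/L.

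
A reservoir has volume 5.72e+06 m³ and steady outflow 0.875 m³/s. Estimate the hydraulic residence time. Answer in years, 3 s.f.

0.207 yr

Q = 0.875 m³/s × 3.156e+07 s/yr = 2.761e+07 m³/yr.
Hydraulic residence time τ = V/Q = 5.72e+06/2.761e+07 = 0.2071 yr.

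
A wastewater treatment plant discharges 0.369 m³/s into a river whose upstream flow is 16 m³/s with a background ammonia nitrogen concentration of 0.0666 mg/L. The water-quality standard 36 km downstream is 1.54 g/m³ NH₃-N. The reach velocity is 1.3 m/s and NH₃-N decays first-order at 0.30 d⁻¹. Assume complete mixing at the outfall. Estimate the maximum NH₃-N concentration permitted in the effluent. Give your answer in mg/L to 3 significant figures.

Travel time to the compliance point: t = 3.6e+04/1.3 = 2.769e+04 s = 0.3205 d; decay factor exp(−0.30·0.3205) = 0.9083.
So the concentration just after mixing may be at most 1.54/0.9083 = 1.695 mg/L.
Mass balance: 1.695·16.37 = 0.369·Cₑ + 16·0.0666.
Cₑ = (27.75 − 1.066) / 0.369 = 72.32 mg/L.

72.3 mg/L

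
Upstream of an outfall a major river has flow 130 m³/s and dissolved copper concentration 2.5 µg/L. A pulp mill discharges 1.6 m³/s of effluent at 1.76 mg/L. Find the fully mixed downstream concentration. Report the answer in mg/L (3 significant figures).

2.5 µg/L = 0.0025 mg/L.
Flow-weighted mixing gives C = (1.6·1.76 + 130·0.0025) / (1.6 + 130) = 3.141/131.6 = 0.02387 mg/L.

0.0239 mg/L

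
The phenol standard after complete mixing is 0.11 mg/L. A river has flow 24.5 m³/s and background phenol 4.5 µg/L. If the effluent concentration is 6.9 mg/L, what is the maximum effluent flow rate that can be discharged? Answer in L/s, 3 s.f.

381 L/s

4.5 µg/L = 0.0045 mg/L.
Mass balance at complete mixing: C_std·(Q_w + Q_r) = Q_w·C_e + Q_r·C_b.
Rearranging, Q_w = Q_r·(C_std − C_b)/(C_e − C_std) = 24.5·(0.11 − 0.0045) / (6.9 − 0.11) = 0.3807 m³/s.
= 380.7 L/s.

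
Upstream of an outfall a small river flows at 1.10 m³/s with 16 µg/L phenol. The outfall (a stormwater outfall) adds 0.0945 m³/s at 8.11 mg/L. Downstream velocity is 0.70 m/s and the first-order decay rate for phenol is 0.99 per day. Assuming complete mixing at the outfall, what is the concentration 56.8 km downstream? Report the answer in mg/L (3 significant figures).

16 µg/L = 0.016 mg/L.
After complete mixing, C₀ = (0.0945·8.11 + 1.1·0.016) / 1.195 = 0.6563 mg/L.
Travel time t = 5.68e+04 m / 0.70 m/s = 8.114e+04 s = 0.9392 d.
C = 0.6563·exp(−0.99·0.9392) = 0.6563·0.3946 = 0.259 mg/L.

0.259 mg/L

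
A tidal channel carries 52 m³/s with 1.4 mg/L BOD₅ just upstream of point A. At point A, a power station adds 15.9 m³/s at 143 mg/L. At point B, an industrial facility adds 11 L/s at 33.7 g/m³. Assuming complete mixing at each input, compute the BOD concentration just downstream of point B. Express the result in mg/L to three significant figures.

34.6 mg/L

After input A: C = (52·1.4 + 15.9·143) / 67.9 = 34.56 mg/L.
11 L/s = 0.011 m³/s.
After input B: C = (67.9·34.56 + 0.011·33.7) / 67.91 = 34.56 mg/L.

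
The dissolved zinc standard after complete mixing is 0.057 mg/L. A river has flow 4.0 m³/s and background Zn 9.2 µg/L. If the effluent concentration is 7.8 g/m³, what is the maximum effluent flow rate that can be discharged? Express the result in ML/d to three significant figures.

2.13 ML/d

9.2 µg/L = 0.0092 mg/L.
Mass balance at complete mixing: C_std·(Q_w + Q_r) = Q_w·C_e + Q_r·C_b.
Rearranging, Q_w = Q_r·(C_std − C_b)/(C_e − C_std) = 4.0·(0.057 − 0.0092) / (7.8 − 0.057) = 0.02469 m³/s.
= 2.133 ML/d.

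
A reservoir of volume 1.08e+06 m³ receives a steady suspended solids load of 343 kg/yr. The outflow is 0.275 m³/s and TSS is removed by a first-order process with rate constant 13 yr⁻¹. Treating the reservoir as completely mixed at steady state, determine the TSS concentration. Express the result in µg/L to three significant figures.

Outflow Q = 0.275 m³/s × 3.156e+07 s/yr = 8.678e+06 m³/yr.
Steady-state CSTR mass balance: W = Q·C + k·V·C, so C = W/(Q + kV).
Q + kV = 8.678e+06 + 13·1.08e+06 = 2.272e+07 m³/yr.
C = 343/2.272e+07 = 1.51e-05 kg/m³ = 0.0151 mg/L = 15.1 µg/L.

15.1 µg/L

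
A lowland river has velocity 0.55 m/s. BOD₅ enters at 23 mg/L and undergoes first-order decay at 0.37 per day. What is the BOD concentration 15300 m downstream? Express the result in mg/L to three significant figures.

20.4 mg/L

Travel time t = 15300 m / 0.55 m/s = 1.53e+04/0.55 = 2.782e+04 s = 0.322 d.
First-order decay: C = 23·exp(−0.37·0.322) = 23·0.8877 = 20.42 mg/L.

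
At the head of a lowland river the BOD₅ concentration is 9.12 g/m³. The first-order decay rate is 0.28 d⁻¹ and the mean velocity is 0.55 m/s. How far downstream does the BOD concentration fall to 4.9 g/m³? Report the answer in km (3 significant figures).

105 km

From C = C₀·e^(−kt), t = ln(C₀/C)/k = ln(9.12/4.9)/0.28 = 0.6212/0.28 = 2.219 d.
Distance = v·t = 0.55 m/s × 1.917e+05 s = 1.054e+05 m = 105.4 km.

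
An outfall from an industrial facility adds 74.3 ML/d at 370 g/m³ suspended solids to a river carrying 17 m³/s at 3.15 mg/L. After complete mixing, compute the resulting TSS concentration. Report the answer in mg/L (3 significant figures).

74.3 ML/d = 0.86 m³/s.
Conservation of mass across the mixing zone: C = (0.86·370 + 17·3.15) / (0.86 + 17) = 371.7/17.86 = 20.81 mg/L.

20.8 mg/L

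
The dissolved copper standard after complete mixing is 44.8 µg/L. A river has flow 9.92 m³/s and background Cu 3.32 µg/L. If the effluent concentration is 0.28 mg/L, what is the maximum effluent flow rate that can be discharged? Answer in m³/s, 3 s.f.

3.32 µg/L = 0.00332 mg/L.
44.8 µg/L = 0.0448 mg/L.
Mass balance at complete mixing: C_std·(Q_w + Q_r) = Q_w·C_e + Q_r·C_b.
Rearranging, Q_w = Q_r·(C_std − C_b)/(C_e − C_std) = 9.92·(0.0448 − 0.00332) / (0.28 − 0.0448) = 1.749 m³/s.

1.75 m³/s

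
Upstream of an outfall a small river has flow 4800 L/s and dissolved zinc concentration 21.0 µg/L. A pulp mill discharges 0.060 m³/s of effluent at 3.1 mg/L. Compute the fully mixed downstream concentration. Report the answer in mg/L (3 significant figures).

4800 L/s = 4.8 m³/s.
21.0 µg/L = 0.021 mg/L.
Conservation of mass across the mixing zone: C = (0.06·3.1 + 4.8·0.021) / (0.06 + 4.8) = 0.2868/4.86 = 0.05901 mg/L.

0.0590 mg/L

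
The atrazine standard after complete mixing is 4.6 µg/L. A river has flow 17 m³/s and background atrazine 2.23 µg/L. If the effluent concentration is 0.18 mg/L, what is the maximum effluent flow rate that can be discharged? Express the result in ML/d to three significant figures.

2.23 µg/L = 0.00223 mg/L.
4.6 µg/L = 0.0046 mg/L.
Mass balance at complete mixing: C_std·(Q_w + Q_r) = Q_w·C_e + Q_r·C_b.
Rearranging, Q_w = Q_r·(C_std − C_b)/(C_e − C_std) = 17·(0.0046 − 0.00223) / (0.18 − 0.0046) = 0.2297 m³/s.
= 19.85 ML/d.

19.8 ML/d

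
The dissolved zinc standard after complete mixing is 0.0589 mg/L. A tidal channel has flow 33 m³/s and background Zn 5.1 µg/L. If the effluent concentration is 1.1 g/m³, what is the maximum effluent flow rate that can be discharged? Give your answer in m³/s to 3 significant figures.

5.1 µg/L = 0.0051 mg/L.
Mass balance at complete mixing: C_std·(Q_w + Q_r) = Q_w·C_e + Q_r·C_b.
Rearranging, Q_w = Q_r·(C_std − C_b)/(C_e − C_std) = 33·(0.0589 − 0.0051) / (1.1 − 0.0589) = 1.705 m³/s.

1.71 m³/s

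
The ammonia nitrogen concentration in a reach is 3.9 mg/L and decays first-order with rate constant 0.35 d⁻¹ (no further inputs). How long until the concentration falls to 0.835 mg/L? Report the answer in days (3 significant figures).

t = ln(C₀/C)/k = ln(3.9/0.835)/0.35 = 1.541/0.35 = 4.404 d.

4.40 d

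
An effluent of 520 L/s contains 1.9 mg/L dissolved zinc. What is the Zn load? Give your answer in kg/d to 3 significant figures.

520 L/s = 0.52 m³/s.
Mass flux = Q·C = 0.52 m³/s × 1.9 g/m³ = 0.988 g/s.
= 0.988 g/s × 86.4 = 85.36 kg/d.

85.4 kg/d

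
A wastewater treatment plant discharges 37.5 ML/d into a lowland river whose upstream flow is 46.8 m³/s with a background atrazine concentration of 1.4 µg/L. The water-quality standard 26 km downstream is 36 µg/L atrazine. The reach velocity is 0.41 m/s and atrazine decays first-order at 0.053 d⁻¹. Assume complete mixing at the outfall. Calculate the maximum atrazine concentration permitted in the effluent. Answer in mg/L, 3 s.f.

3.92 mg/L

37.5 ML/d = 0.434 m³/s.
1.4 µg/L = 0.0014 mg/L.
36 µg/L = 0.036 mg/L.
Travel time to the compliance point: t = 2.6e+04/0.41 = 6.341e+04 s = 0.734 d; decay factor exp(−0.053·0.734) = 0.9618.
So the concentration just after mixing may be at most 0.036/0.9618 = 0.03743 mg/L.
Mass balance: 0.03743·47.23 = 0.434·Cₑ + 46.8·0.0014.
Cₑ = (1.768 − 0.06552) / 0.434 = 3.922 mg/L.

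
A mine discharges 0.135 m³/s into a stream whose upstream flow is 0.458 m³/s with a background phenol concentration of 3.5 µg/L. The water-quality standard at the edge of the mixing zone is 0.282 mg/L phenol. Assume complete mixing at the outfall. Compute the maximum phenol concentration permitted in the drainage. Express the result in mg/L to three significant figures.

1.23 mg/L

3.5 µg/L = 0.0035 mg/L.
Mass balance: 0.282·0.593 = 0.135·Cₑ + 0.458·0.0035.
Cₑ = (0.1672 − 0.001603) / 0.135 = 1.227 mg/L.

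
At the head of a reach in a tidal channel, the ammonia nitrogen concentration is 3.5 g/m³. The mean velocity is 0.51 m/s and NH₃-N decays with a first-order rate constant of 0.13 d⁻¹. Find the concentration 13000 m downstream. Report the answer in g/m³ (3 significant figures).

Travel time t = 13000 m / 0.51 m/s = 1.3e+04/0.51 = 2.549e+04 s = 0.295 d.
First-order decay: C = 3.5·exp(−0.13·0.295) = 3.5·0.9624 = 3.368 g/m³.

3.37 g/m³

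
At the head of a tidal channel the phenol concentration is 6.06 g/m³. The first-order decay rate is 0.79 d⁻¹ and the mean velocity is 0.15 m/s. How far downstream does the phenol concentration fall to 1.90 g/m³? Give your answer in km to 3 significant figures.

19.0 km

From C = C₀·e^(−kt), t = ln(C₀/C)/k = ln(6.06/1.90)/0.79 = 1.16/0.79 = 1.468 d.
Distance = v·t = 0.15 m/s × 1.269e+05 s = 1.903e+04 m = 19.03 km.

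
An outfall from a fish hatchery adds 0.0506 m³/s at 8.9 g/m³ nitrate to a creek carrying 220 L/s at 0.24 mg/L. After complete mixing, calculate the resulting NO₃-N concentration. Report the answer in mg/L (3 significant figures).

220 L/s = 0.22 m³/s.
Conservation of mass across the mixing zone: C = (0.0506·8.9 + 0.22·0.24) / (0.0506 + 0.22) = 0.5031/0.2706 = 1.859 mg/L.

1.86 mg/L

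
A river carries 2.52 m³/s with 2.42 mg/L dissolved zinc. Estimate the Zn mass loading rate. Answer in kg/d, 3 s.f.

Mass flux = Q·C = 2.52 m³/s × 2.42 g/m³ = 6.098 g/s.
= 6.098 g/s × 86.4 = 526.9 kg/d.

527 kg/d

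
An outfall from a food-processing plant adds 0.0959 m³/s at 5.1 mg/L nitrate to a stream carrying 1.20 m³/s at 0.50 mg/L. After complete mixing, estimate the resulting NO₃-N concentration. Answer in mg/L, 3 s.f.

By mass balance at complete mixing, C = (0.0959·5.1 + 1.2·0.5) / (0.0959 + 1.2) = 1.089/1.296 = 0.8404 mg/L.

0.840 mg/L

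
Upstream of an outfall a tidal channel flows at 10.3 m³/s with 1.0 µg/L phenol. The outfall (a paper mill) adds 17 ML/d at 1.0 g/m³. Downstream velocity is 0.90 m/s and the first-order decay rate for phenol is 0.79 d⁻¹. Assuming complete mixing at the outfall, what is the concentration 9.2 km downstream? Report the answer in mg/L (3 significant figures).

0.0180 mg/L

17 ML/d = 0.1968 m³/s.
1.0 µg/L = 0.001 mg/L.
After complete mixing, C₀ = (0.1968·1 + 10.3·0.001) / 10.5 = 0.01973 mg/L.
Travel time t = 9200 m / 0.90 m/s = 1.022e+04 s = 0.1183 d.
C = 0.01973·exp(−0.79·0.1183) = 0.01973·0.9108 = 0.01797 mg/L.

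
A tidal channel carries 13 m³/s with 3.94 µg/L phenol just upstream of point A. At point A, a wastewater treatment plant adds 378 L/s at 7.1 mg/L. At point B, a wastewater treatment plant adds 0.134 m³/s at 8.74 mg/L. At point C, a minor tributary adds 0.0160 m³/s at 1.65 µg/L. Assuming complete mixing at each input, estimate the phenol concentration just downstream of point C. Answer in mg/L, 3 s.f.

0.289 mg/L

3.94 µg/L = 0.00394 mg/L.
378 L/s = 0.378 m³/s.
After input A: C = (13·0.00394 + 0.378·7.1) / 13.38 = 0.2044 mg/L.
After input B: C = (13.38·0.2044 + 0.134·8.74) / 13.51 = 0.2891 mg/L.
1.65 µg/L = 0.00165 mg/L.
After input C: C = (13.51·0.2891 + 0.016·0.00165) / 13.53 = 0.2887 mg/L.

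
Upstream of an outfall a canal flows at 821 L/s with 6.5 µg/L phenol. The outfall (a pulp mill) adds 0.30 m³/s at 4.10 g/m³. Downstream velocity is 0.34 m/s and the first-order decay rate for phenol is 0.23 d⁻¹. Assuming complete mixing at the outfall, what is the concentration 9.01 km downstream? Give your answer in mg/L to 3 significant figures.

821 L/s = 0.821 m³/s.
6.5 µg/L = 0.0065 mg/L.
After complete mixing, C₀ = (0.3·4.1 + 0.821·0.0065) / 1.121 = 1.102 mg/L.
Travel time t = 9010 m / 0.34 m/s = 2.65e+04 s = 0.3067 d.
C = 1.102·exp(−0.23·0.3067) = 1.102·0.9319 = 1.027 mg/L.

1.03 mg/L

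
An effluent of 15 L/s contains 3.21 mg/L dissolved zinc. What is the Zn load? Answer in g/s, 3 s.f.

0.0481 g/s

15 L/s = 0.015 m³/s.
Mass flux = Q·C = 0.015 m³/s × 3.21 g/m³ = 0.04815 g/s.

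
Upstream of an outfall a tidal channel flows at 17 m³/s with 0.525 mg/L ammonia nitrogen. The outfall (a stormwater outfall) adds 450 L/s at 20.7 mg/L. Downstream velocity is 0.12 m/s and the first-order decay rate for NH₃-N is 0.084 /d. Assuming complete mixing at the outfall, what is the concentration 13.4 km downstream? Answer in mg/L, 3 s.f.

450 L/s = 0.45 m³/s.
After complete mixing, C₀ = (0.45·20.7 + 17·0.525) / 17.45 = 1.045 mg/L.
Travel time t = 1.34e+04 m / 0.12 m/s = 1.117e+05 s = 1.292 d.
C = 1.045·exp(−0.084·1.292) = 1.045·0.8971 = 0.9377 mg/L.

0.938 mg/L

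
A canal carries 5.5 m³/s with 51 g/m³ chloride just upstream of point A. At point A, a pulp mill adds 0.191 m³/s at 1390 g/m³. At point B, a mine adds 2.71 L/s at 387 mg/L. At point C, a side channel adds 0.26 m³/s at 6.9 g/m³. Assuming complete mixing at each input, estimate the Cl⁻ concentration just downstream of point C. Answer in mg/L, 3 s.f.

After input A: C = (5.5·51 + 0.191·1390) / 5.691 = 95.94 mg/L.
2.71 L/s = 0.00271 m³/s.
After input B: C = (5.691·95.94 + 0.00271·387) / 5.694 = 96.08 mg/L.
After input C: C = (5.694·96.08 + 0.26·6.9) / 5.954 = 92.18 mg/L.

92.2 mg/L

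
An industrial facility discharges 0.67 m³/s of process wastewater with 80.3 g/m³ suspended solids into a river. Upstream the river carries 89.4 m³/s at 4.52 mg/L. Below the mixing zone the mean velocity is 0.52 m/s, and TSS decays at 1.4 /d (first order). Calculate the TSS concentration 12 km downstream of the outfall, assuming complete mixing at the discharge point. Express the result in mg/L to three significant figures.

3.50 mg/L

After complete mixing, C₀ = (0.67·80.3 + 89.4·4.52) / 90.07 = 5.084 mg/L.
Travel time t = 1.2e+04 m / 0.52 m/s = 2.308e+04 s = 0.2671 d.
C = 5.084·exp(−1.4·0.2671) = 5.084·0.688 = 3.498 mg/L.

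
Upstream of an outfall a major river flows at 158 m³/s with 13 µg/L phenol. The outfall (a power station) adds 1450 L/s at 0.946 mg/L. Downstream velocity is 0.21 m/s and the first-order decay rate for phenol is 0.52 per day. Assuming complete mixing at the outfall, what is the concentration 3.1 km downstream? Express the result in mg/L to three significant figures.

1450 L/s = 1.45 m³/s.
13 µg/L = 0.013 mg/L.
After complete mixing, C₀ = (1.45·0.946 + 158·0.013) / 159.4 = 0.02148 mg/L.
Travel time t = 3100 m / 0.21 m/s = 1.476e+04 s = 0.1709 d.
C = 0.02148·exp(−0.52·0.1709) = 0.02148·0.915 = 0.01966 mg/L.

0.0197 mg/L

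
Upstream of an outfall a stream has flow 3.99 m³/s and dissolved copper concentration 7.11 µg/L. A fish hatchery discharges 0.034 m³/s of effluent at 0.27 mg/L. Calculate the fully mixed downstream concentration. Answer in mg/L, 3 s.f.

0.00933 mg/L

7.11 µg/L = 0.00711 mg/L.
Flow-weighted mixing gives C = (0.034·0.27 + 3.99·0.00711) / (0.034 + 3.99) = 0.03755/4.024 = 0.009331 mg/L.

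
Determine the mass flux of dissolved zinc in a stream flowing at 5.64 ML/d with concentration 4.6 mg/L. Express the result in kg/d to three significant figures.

25.9 kg/d

5.64 ML/d = 0.06528 m³/s.
Mass flux = Q·C = 0.06528 m³/s × 4.6 g/m³ = 0.3003 g/s.
= 0.3003 g/s × 86.4 = 25.94 kg/d.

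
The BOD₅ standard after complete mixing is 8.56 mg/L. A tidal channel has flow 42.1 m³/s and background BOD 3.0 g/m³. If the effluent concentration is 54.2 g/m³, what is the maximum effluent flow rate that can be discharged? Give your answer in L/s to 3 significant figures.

5130 L/s

Mass balance at complete mixing: C_std·(Q_w + Q_r) = Q_w·C_e + Q_r·C_b.
Rearranging, Q_w = Q_r·(C_std − C_b)/(C_e − C_std) = 42.1·(8.56 − 3) / (54.2 − 8.56) = 5.129 m³/s.
= 5129 L/s.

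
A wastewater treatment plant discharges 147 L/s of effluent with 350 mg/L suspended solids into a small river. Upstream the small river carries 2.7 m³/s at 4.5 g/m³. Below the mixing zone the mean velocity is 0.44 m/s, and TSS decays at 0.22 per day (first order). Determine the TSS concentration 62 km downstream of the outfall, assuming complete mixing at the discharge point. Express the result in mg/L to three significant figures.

147 L/s = 0.147 m³/s.
After complete mixing, C₀ = (0.147·350 + 2.7·4.5) / 2.847 = 22.34 mg/L.
Travel time t = 6.2e+04 m / 0.44 m/s = 1.409e+05 s = 1.631 d.
C = 22.34·exp(−0.22·1.631) = 22.34·0.6985 = 15.6 mg/L.

15.6 mg/L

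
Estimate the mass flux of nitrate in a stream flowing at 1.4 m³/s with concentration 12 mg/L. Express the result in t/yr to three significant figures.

Mass flux = Q·C = 1.4 m³/s × 12 g/m³ = 16.8 g/s.
= 16.8 g/s × 31.56 = 530.2 t/yr.

530 t/yr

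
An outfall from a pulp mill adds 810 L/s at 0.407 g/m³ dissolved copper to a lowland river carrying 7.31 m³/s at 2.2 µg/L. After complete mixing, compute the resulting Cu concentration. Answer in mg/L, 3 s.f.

0.0426 mg/L

810 L/s = 0.81 m³/s.
2.2 µg/L = 0.0022 mg/L.
Flow-weighted mixing gives C = (0.81·0.407 + 7.31·0.0022) / (0.81 + 7.31) = 0.3458/8.12 = 0.04258 mg/L.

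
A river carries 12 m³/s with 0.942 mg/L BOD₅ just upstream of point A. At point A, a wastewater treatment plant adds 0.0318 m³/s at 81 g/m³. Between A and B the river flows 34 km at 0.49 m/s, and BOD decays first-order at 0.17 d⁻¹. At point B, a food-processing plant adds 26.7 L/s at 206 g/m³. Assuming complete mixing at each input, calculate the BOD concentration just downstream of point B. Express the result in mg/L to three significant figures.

After input A: C = (12·0.942 + 0.0318·81) / 12.03 = 1.154 mg/L.
Over the 34 km reach to input B (t = 6.939e+04 s = 0.8031 d), decay gives C = 1.154·exp(−0.17·0.8031) = 1.006 mg/L.
26.7 L/s = 0.0267 m³/s.
After input B: C = (12.03·1.006 + 0.0267·206) / 12.06 = 1.46 mg/L.

1.46 mg/L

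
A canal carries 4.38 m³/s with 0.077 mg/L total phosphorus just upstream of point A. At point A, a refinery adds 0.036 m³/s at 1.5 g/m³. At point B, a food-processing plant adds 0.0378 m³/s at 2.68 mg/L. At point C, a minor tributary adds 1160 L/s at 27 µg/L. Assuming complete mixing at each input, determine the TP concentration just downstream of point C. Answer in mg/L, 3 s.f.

0.0933 mg/L

After input A: C = (4.38·0.077 + 0.036·1.5) / 4.416 = 0.0886 mg/L.
After input B: C = (4.416·0.0886 + 0.0378·2.68) / 4.454 = 0.1106 mg/L.
1160 L/s = 1.16 m³/s.
27 µg/L = 0.027 mg/L.
After input C: C = (4.454·0.1106 + 1.16·0.027) / 5.614 = 0.09332 mg/L.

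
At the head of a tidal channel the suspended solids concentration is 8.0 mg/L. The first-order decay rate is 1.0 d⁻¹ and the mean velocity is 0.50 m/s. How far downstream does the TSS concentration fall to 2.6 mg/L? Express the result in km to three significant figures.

48.6 km

From C = C₀·e^(−kt), t = ln(C₀/C)/k = ln(8.0/2.6)/1.0 = 1.124/1.0 = 1.124 d.
Distance = v·t = 0.50 m/s × 9.711e+04 s = 4.855e+04 m = 48.55 km.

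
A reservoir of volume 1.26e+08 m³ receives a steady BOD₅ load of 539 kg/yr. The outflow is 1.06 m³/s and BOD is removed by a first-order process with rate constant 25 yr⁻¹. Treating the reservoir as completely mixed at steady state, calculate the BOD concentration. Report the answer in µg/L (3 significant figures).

0.169 µg/L

Outflow Q = 1.06 m³/s × 3.156e+07 s/yr = 3.345e+07 m³/yr.
Steady-state CSTR mass balance: W = Q·C + k·V·C, so C = W/(Q + kV).
Q + kV = 3.345e+07 + 25·1.26e+08 = 3.183e+09 m³/yr.
C = 539/3.183e+09 = 1.693e-07 kg/m³ = 0.0001693 mg/L = 0.1693 µg/L.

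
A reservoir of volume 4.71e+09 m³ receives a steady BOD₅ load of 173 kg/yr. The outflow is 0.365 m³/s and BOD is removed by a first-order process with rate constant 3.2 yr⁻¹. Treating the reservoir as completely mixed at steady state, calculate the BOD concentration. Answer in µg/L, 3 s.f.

0.0115 µg/L

Outflow Q = 0.365 m³/s × 3.156e+07 s/yr = 1.152e+07 m³/yr.
Steady-state CSTR mass balance: W = Q·C + k·V·C, so C = W/(Q + kV).
Q + kV = 1.152e+07 + 3.2·4.71e+09 = 1.508e+10 m³/yr.
C = 173/1.508e+10 = 1.147e-08 kg/m³ = 1.147e-05 mg/L = 0.01147 µg/L.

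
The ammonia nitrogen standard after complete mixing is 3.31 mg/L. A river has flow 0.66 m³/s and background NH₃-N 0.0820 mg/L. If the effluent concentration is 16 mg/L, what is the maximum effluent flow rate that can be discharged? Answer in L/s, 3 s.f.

Mass balance at complete mixing: C_std·(Q_w + Q_r) = Q_w·C_e + Q_r·C_b.
Rearranging, Q_w = Q_r·(C_std − C_b)/(C_e − C_std) = 0.66·(3.31 − 0.082) / (16 − 3.31) = 0.1679 m³/s.
= 167.9 L/s.

168 L/s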